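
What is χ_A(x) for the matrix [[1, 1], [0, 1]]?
xI - A = [[x - 1, -1], [0, x - 1]].

Expanding det(xI - A) along the first row:
det(xI - A) = + (x - 1)·det([[x - 1]]) - (-1)·det([[0]]).

Evaluating gives χ_A(x) = x^2 - 2x + 1 = (x - 1)^2.

χ_A(x) = (x - 1)^2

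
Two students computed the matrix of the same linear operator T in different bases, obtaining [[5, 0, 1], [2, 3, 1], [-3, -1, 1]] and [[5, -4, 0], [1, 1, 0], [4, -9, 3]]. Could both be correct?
Two matrices over a field are similar if and only if they have the same invariant factors.

Both A and B have characteristic polynomial (x - 3)^3 and minimal polynomial (x - 3)^3. Computing further, both have invariant factors (x - 3)^3. Hence A and B are similar.

Yes.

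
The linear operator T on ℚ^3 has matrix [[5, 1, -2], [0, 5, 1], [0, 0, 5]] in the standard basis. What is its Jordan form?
The characteristic polynomial is det(xI - A) = (x - 5)^3, so the eigenvalues are 5 (algebraic multiplicity 3).

For λ = 5: rank(A - 5I) = 2, rank((A - 5I)^2) = 1, rank((A - 5I)^3) = 0. The eigenspace has dimension 3 - 2 = 1, so there is 1 Jordan block; the rank sequence gives block sizes [3].

Assembling the blocks gives the Jordan form J above.

J = [[5, 1, 0], [0, 5, 1], [0, 0, 5]]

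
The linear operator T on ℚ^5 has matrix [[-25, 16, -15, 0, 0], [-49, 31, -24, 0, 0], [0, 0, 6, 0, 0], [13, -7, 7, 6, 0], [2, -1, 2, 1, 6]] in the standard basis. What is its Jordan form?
The characteristic polynomial is det(xI - A) = (x - 6)^3(x - 3)^2, so the eigenvalues are 3 (algebraic multiplicity 2), 6 (algebraic multiplicity 3).

For λ = 3: rank(A - 3I) = 4, rank((A - 3I)^2) = 3. The eigenspace has dimension 5 - 4 = 1, so there is 1 Jordan block; the rank sequence gives block sizes [2].

For λ = 6: rank(A - 6I) = 4, rank((A - 6I)^2) = 3, rank((A - 6I)^3) = 2. The eigenspace has dimension 5 - 4 = 1, so there is 1 Jordan block; the rank sequence gives block sizes [3].

Assembling the blocks gives the Jordan form J above.

J = [[3, 1, 0, 0, 0], [0, 3, 0, 0, 0], [0, 0, 6, 1, 0], [0, 0, 0, 6, 1], [0, 0, 0, 0, 6]]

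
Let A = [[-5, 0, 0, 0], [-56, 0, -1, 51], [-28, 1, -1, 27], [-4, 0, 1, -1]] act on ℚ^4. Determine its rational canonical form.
R = [[-5, 0, 0, 0], [0, 0, 0, 50], [0, 1, 0, 25], [0, 0, 1, -2]]

The invariant factors of A (the non-unit diagonal entries of the Smith normal form of xI - A over ℚ[x]) are x + 5, (x - 5)(x + 2)(x + 5), each dividing the next. The characteristic polynomial is their product, (x - 5)(x + 2)(x + 5)^2.

The rational canonical form is the block-diagonal matrix of companion matrices C(f_i):
R = [[-5, 0, 0, 0], [0, 0, 0, 50], [0, 1, 0, 25], [0, 0, 1, -2]].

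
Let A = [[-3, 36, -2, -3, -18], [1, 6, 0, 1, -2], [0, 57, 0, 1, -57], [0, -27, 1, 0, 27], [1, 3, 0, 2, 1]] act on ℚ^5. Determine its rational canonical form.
R = [[0, 30, 0, 0, 0], [1, 1, 0, 0, 0], [0, 0, 0, 0, -60], [0, 0, 1, 0, 28], [0, 0, 0, 1, 3]]

The invariant factors of A (the non-unit diagonal entries of the Smith normal form of xI - A over ℚ[x]) are (x - 6)(x + 5), (x - 6)(x - 2)(x + 5), each dividing the next. The characteristic polynomial is their product, (x - 6)^2(x - 2)(x + 5)^2.

The rational canonical form is the block-diagonal matrix of companion matrices C(f_i):
R = [[0, 30, 0, 0, 0], [1, 1, 0, 0, 0], [0, 0, 0, 0, -60], [0, 0, 1, 0, 28], [0, 0, 0, 1, 3]].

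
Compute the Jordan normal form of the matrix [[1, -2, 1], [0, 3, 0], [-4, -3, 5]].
The characteristic polynomial is det(xI - A) = (x - 3)^3, so the eigenvalues are 3 (algebraic multiplicity 3).

For λ = 3: rank(A - 3I) = 2, rank((A - 3I)^2) = 1, rank((A - 3I)^3) = 0. The eigenspace has dimension 3 - 2 = 1, so there is 1 Jordan block; the rank sequence gives block sizes [3].

Assembling the blocks gives the Jordan form J above.

J = [[3, 1, 0], [0, 3, 1], [0, 0, 3]]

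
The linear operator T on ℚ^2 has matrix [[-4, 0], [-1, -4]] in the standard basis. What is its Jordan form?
J = [[-4, 1], [0, -4]]

The characteristic polynomial is det(xI - A) = (x + 4)^2, so the eigenvalues are -4 (algebraic multiplicity 2).

For λ = -4: rank(A + 4I) = 1, rank((A + 4I)^2) = 0. The eigenspace has dimension 2 - 1 = 1, so there is 1 Jordan block; the rank sequence gives block sizes [2].

Assembling the blocks gives the Jordan form J above.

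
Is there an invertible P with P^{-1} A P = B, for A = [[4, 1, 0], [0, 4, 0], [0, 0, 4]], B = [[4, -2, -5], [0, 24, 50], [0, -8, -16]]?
Two matrices over a field are similar if and only if they have the same invariant factors.

Both A and B have characteristic polynomial (x - 4)^3 and minimal polynomial (x - 4)^2. Computing further, both have invariant factors x - 4, (x - 4)^2. Hence A and B are similar.

Yes.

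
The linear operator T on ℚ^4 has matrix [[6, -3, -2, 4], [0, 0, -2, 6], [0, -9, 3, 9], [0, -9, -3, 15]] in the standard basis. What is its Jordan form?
The characteristic polynomial is det(xI - A) = (x - 6)^4, so the eigenvalues are 6 (algebraic multiplicity 4).

For λ = 6: rank(A - 6I) = 2, rank((A - 6I)^2) = 0. The eigenspace has dimension 4 - 2 = 2, so there are 2 Jordan blocks; the rank sequence gives block sizes [2, 2].

Assembling the blocks gives the Jordan form J above.

J = [[6, 1, 0, 0], [0, 6, 0, 0], [0, 0, 6, 1], [0, 0, 0, 6]]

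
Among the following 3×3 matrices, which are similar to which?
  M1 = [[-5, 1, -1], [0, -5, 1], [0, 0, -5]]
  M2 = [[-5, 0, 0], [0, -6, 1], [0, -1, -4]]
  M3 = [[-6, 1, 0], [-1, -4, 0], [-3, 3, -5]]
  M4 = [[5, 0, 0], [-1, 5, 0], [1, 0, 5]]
Characteristic polynomials: χ_{M1} = (x + 5)^3, χ_{M2} = (x + 5)^3, χ_{M3} = (x + 5)^3, χ_{M4} = (x - 5)^3.

{M1}: invariant factors (x + 5)^3.

{M2, M3}: invariant factors x + 5, (x + 5)^2.

{M4}: invariant factors x - 5, (x - 5)^2.

Matrices are similar if and only if their invariant-factor lists agree; the partition into similarity classes is {M1}, {M2, M3}, {M4}.

3 classes: {M1}, {M2, M3}, {M4}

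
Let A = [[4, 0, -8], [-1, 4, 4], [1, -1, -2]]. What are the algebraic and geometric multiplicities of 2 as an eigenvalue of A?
algebraic multiplicity 3, geometric multiplicity 1

The characteristic polynomial is (x - 2)^3, so the factor x - 2 appears with exponent 3: the algebraic multiplicity is 3.

rank(A - 2I) = 2, so the eigenspace has dimension 3 - 2 = 1: the geometric multiplicity is 1.

Since 1 < 3, A is not diagonalizable.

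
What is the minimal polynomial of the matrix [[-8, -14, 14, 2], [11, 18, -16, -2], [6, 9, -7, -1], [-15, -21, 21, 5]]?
The characteristic polynomial factors as (x - 2)^4. The minimal polynomial is ∏(x - λ)^{k_λ} where k_λ is the size of the largest Jordan block at λ.

For λ = 2: rank(A - 2I) = 2, and the largest Jordan block has size 2 (the smallest k with rank((A - 2I)^k) = rank((A - 2I)^(k+1))).

So m_A(x) = (x - 2)^2.

m_A(x) = (x - 2)^2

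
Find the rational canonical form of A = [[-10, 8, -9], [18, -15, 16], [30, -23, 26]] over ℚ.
The invariant factors of A (the non-unit diagonal entries of the Smith normal form of xI - A over ℚ[x]) are (x - 2)(x^2 + x - 4), each dividing the next. The characteristic polynomial is their product, (x - 2)(x^2 + x - 4).

The rational canonical form is the block-diagonal matrix of companion matrices C(f_i):
R = [[0, 0, -8], [1, 0, 6], [0, 1, 1]].

Note the characteristic polynomial does not split into linear factors over ℚ, so A has no Jordan form over ℚ; the rational canonical form exists over any field.

R = [[0, 0, -8], [1, 0, 6], [0, 1, 1]]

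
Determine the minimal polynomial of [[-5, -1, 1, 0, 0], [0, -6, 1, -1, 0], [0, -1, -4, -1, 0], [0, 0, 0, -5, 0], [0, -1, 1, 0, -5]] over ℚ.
The characteristic polynomial factors as (x + 5)^5. The minimal polynomial is ∏(x - λ)^{k_λ} where k_λ is the size of the largest Jordan block at λ.

For λ = -5: rank(A + 5I) = 2, and the largest Jordan block has size 2 (the smallest k with rank((A + 5I)^k) = rank((A + 5I)^(k+1))).

So m_A(x) = (x + 5)^2.

m_A(x) = (x + 5)^2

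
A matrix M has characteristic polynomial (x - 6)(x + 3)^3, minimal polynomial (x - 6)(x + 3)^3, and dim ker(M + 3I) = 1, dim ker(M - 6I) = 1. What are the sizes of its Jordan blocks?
Jordan blocks: (-3, 3), (6, 1)

λ = -3: algebraic multiplicity 3 (exponent in χ_M), largest block size 3 (exponent in m_M), 1 block (geometric multiplicity). This forces block sizes [3].
λ = 6: algebraic multiplicity 1 (exponent in χ_M), largest block size 1 (exponent in m_M), 1 block (geometric multiplicity). This forces block sizes [1].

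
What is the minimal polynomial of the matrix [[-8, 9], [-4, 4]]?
The characteristic polynomial factors as (x + 2)^2. The minimal polynomial is ∏(x - λ)^{k_λ} where k_λ is the size of the largest Jordan block at λ.

For λ = -2: rank(A + 2I) = 1, and the largest Jordan block has size 2 (the smallest k with rank((A + 2I)^k) = rank((A + 2I)^(k+1))).

So m_A(x) = (x + 2)^2.

m_A(x) = (x + 2)^2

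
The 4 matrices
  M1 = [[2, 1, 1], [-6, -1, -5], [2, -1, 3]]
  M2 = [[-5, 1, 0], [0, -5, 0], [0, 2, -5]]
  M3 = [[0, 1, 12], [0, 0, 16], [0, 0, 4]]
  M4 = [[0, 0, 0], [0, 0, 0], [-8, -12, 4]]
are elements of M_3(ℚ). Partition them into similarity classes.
Characteristic polynomials: χ_{M1} = x^2(x - 4), χ_{M2} = (x + 5)^3, χ_{M3} = x^2(x - 4), χ_{M4} = x^2(x - 4).

{M1, M3}: invariant factors x^2(x - 4).

{M2}: invariant factors x + 5, (x + 5)^2.

{M4}: invariant factors x, x(x - 4).

Matrices are similar if and only if their invariant-factor lists agree; the partition into similarity classes is {M1, M3}, {M2}, {M4}.

3 classes: {M1, M3}, {M2}, {M4}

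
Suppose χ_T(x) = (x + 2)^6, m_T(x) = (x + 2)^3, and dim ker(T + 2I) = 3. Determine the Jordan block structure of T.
Jordan blocks: (-2, 3), (-2, 2), (-2, 1)

λ = -2: algebraic multiplicity 6 (exponent in χ_T), largest block size 3 (exponent in m_T), 3 blocks (geometric multiplicity). These force block sizes [3, 2, 1].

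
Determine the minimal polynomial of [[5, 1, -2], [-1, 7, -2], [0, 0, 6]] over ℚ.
The characteristic polynomial factors as (x - 6)^3. The minimal polynomial is ∏(x - λ)^{k_λ} where k_λ is the size of the largest Jordan block at λ.

For λ = 6: rank(A - 6I) = 1, and the largest Jordan block has size 2 (the smallest k with rank((A - 6I)^k) = rank((A - 6I)^(k+1))).

So m_A(x) = (x - 6)^2.

m_A(x) = (x - 6)^2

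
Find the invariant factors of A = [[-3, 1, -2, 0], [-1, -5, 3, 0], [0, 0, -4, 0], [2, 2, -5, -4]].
The Jordan structure of A has elementary divisors (x + 4)^3, (x + 4). Arranging the block sizes at each eigenvalue in decreasing order and taking row products gives the invariant factors.

Invariant factors (smallest first, each dividing the next): x + 4, (x + 4)^3.

Check: the last factor (x + 4)^3 is the minimal polynomial, and the product (x + 4)^4 is the characteristic polynomial.

x + 4, (x + 4)^3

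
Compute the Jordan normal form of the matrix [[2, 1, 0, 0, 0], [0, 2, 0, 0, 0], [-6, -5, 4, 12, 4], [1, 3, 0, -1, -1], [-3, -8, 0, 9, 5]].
The characteristic polynomial is det(xI - A) = (x - 4)(x - 2)^4, so the eigenvalues are 2 (algebraic multiplicity 4), 4 (algebraic multiplicity 1).

For λ = 2: rank(A - 2I) = 3, rank((A - 2I)^2) = 1. The eigenspace has dimension 5 - 3 = 2, so there are 2 Jordan blocks; the rank sequence gives block sizes [2, 2].

For λ = 4: algebraic multiplicity 1 gives one 1×1 block.

Assembling the blocks gives the Jordan form J above.

J = [[2, 1, 0, 0, 0], [0, 2, 0, 0, 0], [0, 0, 2, 1, 0], [0, 0, 0, 2, 0], [0, 0, 0, 0, 4]]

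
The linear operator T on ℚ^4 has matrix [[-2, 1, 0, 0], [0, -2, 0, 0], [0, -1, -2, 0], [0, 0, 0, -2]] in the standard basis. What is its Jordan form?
J = [[-2, 1, 0, 0], [0, -2, 0, 0], [0, 0, -2, 0], [0, 0, 0, -2]]

The characteristic polynomial is det(xI - A) = (x + 2)^4, so the eigenvalues are -2 (algebraic multiplicity 4).

For λ = -2: rank(A + 2I) = 1, rank((A + 2I)^2) = 0. The eigenspace has dimension 4 - 1 = 3, so there are 3 Jordan blocks; the rank sequence gives block sizes [2, 1, 1].

Assembling the blocks gives the Jordan form J above.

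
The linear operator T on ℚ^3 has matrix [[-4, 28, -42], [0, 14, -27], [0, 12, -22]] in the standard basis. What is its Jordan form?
J = [[-4, 1, 0], [0, -4, 0], [0, 0, -4]]

The characteristic polynomial is det(xI - A) = (x + 4)^3, so the eigenvalues are -4 (algebraic multiplicity 3).

For λ = -4: rank(A + 4I) = 1, rank((A + 4I)^2) = 0. The eigenspace has dimension 3 - 1 = 2, so there are 2 Jordan blocks; the rank sequence gives block sizes [2, 1].

Assembling the blocks gives the Jordan form J above.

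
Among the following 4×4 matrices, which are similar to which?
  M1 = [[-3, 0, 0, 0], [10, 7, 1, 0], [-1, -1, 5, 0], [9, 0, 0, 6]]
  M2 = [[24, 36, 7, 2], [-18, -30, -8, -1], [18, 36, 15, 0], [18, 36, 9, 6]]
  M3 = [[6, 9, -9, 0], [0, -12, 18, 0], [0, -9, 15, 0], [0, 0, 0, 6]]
2 classes: {M1, M2}, {M3}

Characteristic polynomials: χ_{M1} = (x - 6)^3(x + 3), χ_{M2} = (x - 6)^3(x + 3), χ_{M3} = (x - 6)^3(x + 3).

{M1, M2}: invariant factors x - 6, (x - 6)^2(x + 3).

{M3}: invariant factors x - 6, x - 6, (x - 6)(x + 3).

Matrices are similar if and only if their invariant-factor lists agree; the partition into similarity classes is {M1, M2}, {M3}.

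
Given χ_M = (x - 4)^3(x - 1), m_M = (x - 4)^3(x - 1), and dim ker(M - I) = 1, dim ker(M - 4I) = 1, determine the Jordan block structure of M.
Jordan blocks: (1, 1), (4, 3)

λ = 1: algebraic multiplicity 1 (exponent in χ_M), largest block size 1 (exponent in m_M), 1 block (geometric multiplicity). This forces block sizes [1].
λ = 4: algebraic multiplicity 3 (exponent in χ_M), largest block size 3 (exponent in m_M), 1 block (geometric multiplicity). This forces block sizes [3].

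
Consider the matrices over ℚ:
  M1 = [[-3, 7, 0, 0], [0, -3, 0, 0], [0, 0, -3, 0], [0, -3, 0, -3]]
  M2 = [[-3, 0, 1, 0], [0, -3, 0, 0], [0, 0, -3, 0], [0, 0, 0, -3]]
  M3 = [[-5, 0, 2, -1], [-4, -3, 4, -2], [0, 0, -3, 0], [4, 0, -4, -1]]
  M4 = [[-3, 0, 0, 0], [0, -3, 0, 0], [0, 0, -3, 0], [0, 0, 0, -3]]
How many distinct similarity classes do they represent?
2 classes: {M1, M2, M3}, {M4}

Characteristic polynomials: χ_{M1} = (x + 3)^4, χ_{M2} = (x + 3)^4, χ_{M3} = (x + 3)^4, χ_{M4} = (x + 3)^4.

{M1, M2, M3}: invariant factors x + 3, x + 3, (x + 3)^2.

{M4}: invariant factors x + 3, x + 3, x + 3, x + 3.

Matrices are similar if and only if their invariant-factor lists agree; the partition into similarity classes is {M1, M2, M3}, {M4}.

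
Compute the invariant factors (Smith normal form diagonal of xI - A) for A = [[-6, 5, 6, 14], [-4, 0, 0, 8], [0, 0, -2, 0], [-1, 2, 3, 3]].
The Jordan structure of A has elementary divisors (x + 2)^2, (x + 2), (x - 1). Arranging the block sizes at each eigenvalue in decreasing order and taking row products gives the invariant factors.

Invariant factors (smallest first, each dividing the next): x + 2, (x - 1)(x + 2)^2.

Check: the last factor (x - 1)(x + 2)^2 is the minimal polynomial, and the product (x - 1)(x + 2)^3 is the characteristic polynomial.

x + 2, (x - 1)(x + 2)^2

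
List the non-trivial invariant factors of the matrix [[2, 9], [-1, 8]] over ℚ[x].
(x - 5)^2

The Jordan structure of A has elementary divisors (x - 5)^2. Arranging the block sizes at each eigenvalue in decreasing order and taking row products gives the invariant factors.

Invariant factors (smallest first, each dividing the next): (x - 5)^2.

Check: the last factor (x - 5)^2 is the minimal polynomial, and the product (x - 5)^2 is the characteristic polynomial.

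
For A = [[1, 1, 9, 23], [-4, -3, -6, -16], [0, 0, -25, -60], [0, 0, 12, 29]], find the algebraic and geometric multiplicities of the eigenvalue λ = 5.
The characteristic polynomial is (x - 5)(x + 1)^3, so the factor x - 5 appears with exponent 1: the algebraic multiplicity is 1.

rank(A - 5I) = 3, so the eigenspace has dimension 4 - 3 = 1: the geometric multiplicity is 1.

algebraic multiplicity 1, geometric multiplicity 1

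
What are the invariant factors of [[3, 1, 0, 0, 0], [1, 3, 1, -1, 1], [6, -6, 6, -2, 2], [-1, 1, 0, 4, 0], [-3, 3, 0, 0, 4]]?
x - 4, x - 4, (x - 4)^3

The Jordan structure of A has elementary divisors (x - 4)^3, (x - 4), (x - 4). Arranging the block sizes at each eigenvalue in decreasing order and taking row products gives the invariant factors.

Invariant factors (smallest first, each dividing the next): x - 4, x - 4, (x - 4)^3.

Check: the last factor (x - 4)^3 is the minimal polynomial, and the product (x - 4)^5 is the characteristic polynomial.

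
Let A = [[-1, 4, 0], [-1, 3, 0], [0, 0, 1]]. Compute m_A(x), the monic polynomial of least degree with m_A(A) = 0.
m_A(x) = (x - 1)^2

The characteristic polynomial factors as (x - 1)^3. The minimal polynomial is ∏(x - λ)^{k_λ} where k_λ is the size of the largest Jordan block at λ.

For λ = 1: rank(A - I) = 1, and the largest Jordan block has size 2 (the smallest k with rank((A - I)^k) = rank((A - I)^(k+1))).

So m_A(x) = (x - 1)^2.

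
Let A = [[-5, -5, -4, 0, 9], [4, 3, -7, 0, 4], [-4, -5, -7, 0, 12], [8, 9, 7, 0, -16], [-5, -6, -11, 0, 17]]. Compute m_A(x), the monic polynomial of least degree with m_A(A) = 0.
m_A(x) = x^2(x - 4)^2

The characteristic polynomial factors as x^3(x - 4)^2. The minimal polynomial is ∏(x - λ)^{k_λ} where k_λ is the size of the largest Jordan block at λ.

For λ = 0: rank(A) = 3, and the largest Jordan block has size 2 (the smallest k with rank(A^k) = rank(A^(k+1))).
For λ = 4: rank(A - 4I) = 4, and the largest Jordan block has size 2 (the smallest k with rank((A - 4I)^k) = rank((A - 4I)^(k+1))).

So m_A(x) = x^2(x - 4)^2.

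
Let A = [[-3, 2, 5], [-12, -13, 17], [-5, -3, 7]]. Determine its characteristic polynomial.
χ_A(x) = (x + 3)^3

xI - A = [[x + 3, -2, -5], [12, x + 13, -17], [5, 3, x - 7]].

Expanding det(xI - A) along the first row:
det(xI - A) = + (x + 3)·det([[x + 13, -17], [3, x - 7]]) - (-2)·det([[12, -17], [5, x - 7]]) + (-5)·det([[12, x + 13], [5, 3]]).

Evaluating gives χ_A(x) = x^3 + 9x^2 + 27x + 27 = (x + 3)^3.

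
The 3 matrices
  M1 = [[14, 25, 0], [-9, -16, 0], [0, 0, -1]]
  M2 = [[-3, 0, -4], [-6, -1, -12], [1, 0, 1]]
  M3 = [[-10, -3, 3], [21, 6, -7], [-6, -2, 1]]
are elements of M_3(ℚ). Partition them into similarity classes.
Characteristic polynomials: χ_{M1} = (x + 1)^3, χ_{M2} = (x + 1)^3, χ_{M3} = (x + 1)^3.

{M1, M2, M3}: invariant factors x + 1, (x + 1)^2.

Matrices are similar if and only if their invariant-factor lists agree; the partition into similarity classes is {M1, M2, M3}.

1 class: {M1, M2, M3}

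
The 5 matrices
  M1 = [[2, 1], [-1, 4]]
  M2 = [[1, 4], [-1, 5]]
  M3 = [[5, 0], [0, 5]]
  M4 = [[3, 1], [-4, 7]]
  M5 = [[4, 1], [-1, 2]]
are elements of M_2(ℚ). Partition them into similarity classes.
Characteristic polynomials: χ_{M1} = (x - 3)^2, χ_{M2} = (x - 3)^2, χ_{M3} = (x - 5)^2, χ_{M4} = (x - 5)^2, χ_{M5} = (x - 3)^2.

{M1, M2, M5}: invariant factors (x - 3)^2.

{M3}: invariant factors x - 5, x - 5.

{M4}: invariant factors (x - 5)^2.

Matrices are similar if and only if their invariant-factor lists agree; the partition into similarity classes is {M1, M2, M5}, {M3}, {M4}.

3 classes: {M1, M2, M5}, {M3}, {M4}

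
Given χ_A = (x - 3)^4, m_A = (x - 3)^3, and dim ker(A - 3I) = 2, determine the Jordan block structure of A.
Jordan blocks: (3, 3), (3, 1)

λ = 3: algebraic multiplicity 4 (exponent in χ_A), largest block size 3 (exponent in m_A), 2 blocks (geometric multiplicity). These force block sizes [3, 1].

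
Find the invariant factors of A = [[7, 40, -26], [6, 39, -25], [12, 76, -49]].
(x - 1)^2(x + 5)

The Jordan structure of A has elementary divisors (x + 5), (x - 1)^2. Arranging the block sizes at each eigenvalue in decreasing order and taking row products gives the invariant factors.

Invariant factors (smallest first, each dividing the next): (x - 1)^2(x + 5).

Check: the last factor (x - 1)^2(x + 5) is the minimal polynomial, and the product (x - 1)^2(x + 5) is the characteristic polynomial.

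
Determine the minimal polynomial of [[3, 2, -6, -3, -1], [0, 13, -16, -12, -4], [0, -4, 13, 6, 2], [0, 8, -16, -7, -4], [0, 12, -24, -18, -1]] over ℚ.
The characteristic polynomial factors as (x - 5)^3(x - 3)^2. The minimal polynomial is ∏(x - λ)^{k_λ} where k_λ is the size of the largest Jordan block at λ.

For λ = 3: rank(A - 3I) = 4, and the largest Jordan block has size 2 (the smallest k with rank((A - 3I)^k) = rank((A - 3I)^(k+1))).
For λ = 5: rank(A - 5I) = 2, and the largest Jordan block has size 1 (the smallest k with rank((A - 5I)^k) = rank((A - 5I)^(k+1))).

So m_A(x) = (x - 5)(x - 3)^2.

m_A(x) = (x - 5)(x - 3)^2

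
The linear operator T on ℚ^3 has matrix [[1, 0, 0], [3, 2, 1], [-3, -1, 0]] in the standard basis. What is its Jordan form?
The characteristic polynomial is det(xI - A) = (x - 1)^3, so the eigenvalues are 1 (algebraic multiplicity 3).

For λ = 1: rank(A - I) = 1, rank((A - I)^2) = 0. The eigenspace has dimension 3 - 1 = 2, so there are 2 Jordan blocks; the rank sequence gives block sizes [2, 1].

Assembling the blocks gives the Jordan form J above.

J = [[1, 1, 0], [0, 1, 0], [0, 0, 1]]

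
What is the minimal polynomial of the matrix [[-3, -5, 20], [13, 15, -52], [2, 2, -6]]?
m_A(x) = (x - 2)^2

The characteristic polynomial factors as (x - 2)^3. The minimal polynomial is ∏(x - λ)^{k_λ} where k_λ is the size of the largest Jordan block at λ.

For λ = 2: rank(A - 2I) = 1, and the largest Jordan block has size 2 (the smallest k with rank((A - 2I)^k) = rank((A - 2I)^(k+1))).

So m_A(x) = (x - 2)^2.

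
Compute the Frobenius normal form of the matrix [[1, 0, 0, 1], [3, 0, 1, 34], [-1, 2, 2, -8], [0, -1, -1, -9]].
The invariant factors of A (the non-unit diagonal entries of the Smith normal form of xI - A over ℚ[x]) are (x^2 + 3x - 5)^2, each dividing the next. The characteristic polynomial is their product, (x^2 + 3x - 5)^2.

The rational canonical form is the block-diagonal matrix of companion matrices C(f_i):
R = [[0, 0, 0, -25], [1, 0, 0, 30], [0, 1, 0, 1], [0, 0, 1, -6]].

Note the characteristic polynomial does not split into linear factors over ℚ, so A has no Jordan form over ℚ; the rational canonical form exists over any field.

R = [[0, 0, 0, -25], [1, 0, 0, 30], [0, 1, 0, 1], [0, 0, 1, -6]]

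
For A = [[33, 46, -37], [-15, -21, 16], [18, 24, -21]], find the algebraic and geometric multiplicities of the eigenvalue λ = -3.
algebraic multiplicity 3, geometric multiplicity 1

The characteristic polynomial is (x + 3)^3, so the factor x + 3 appears with exponent 3: the algebraic multiplicity is 3.

rank(A + 3I) = 2, so the eigenspace has dimension 3 - 2 = 1: the geometric multiplicity is 1.

Since 1 < 3, A is not diagonalizable.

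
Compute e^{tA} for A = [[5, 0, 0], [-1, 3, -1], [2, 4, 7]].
A has Jordan form J = [[5, 1, 0], [0, 5, 0], [0, 0, 5]] with A = PJP^{-1}, so e^{tA} = P e^{tJ} P^{-1}.

For a Jordan block J_k(λ), e^{tJ_k(λ)} = e^{λt} · (I + tN + t^2 N^2/2! + ... + t^{k-1} N^{k-1}/(k-1)!) where N is the nilpotent superdiagonal part.

Assembling the blocks and conjugating back gives the entries of e^{tA} as shown above.

e^{tA} = [[e^{5*t}, 0, 0], [-t*e^{5*t}, (1 - 2*t)*e^{5*t}, -t*e^{5*t}], [2*t*e^{5*t}, 4*t*e^{5*t}, (2*t + 1)*e^{5*t}]]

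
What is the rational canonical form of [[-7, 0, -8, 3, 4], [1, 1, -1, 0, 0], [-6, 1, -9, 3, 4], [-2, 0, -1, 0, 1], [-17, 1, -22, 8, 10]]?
The invariant factors of A (the non-unit diagonal entries of the Smith normal form of xI - A over ℚ[x]) are x^2(x + 1)^2(x + 3), each dividing the next. The characteristic polynomial is their product, x^2(x + 1)^2(x + 3).

The rational canonical form is the block-diagonal matrix of companion matrices C(f_i):
R = [[0, 0, 0, 0, 0], [1, 0, 0, 0, 0], [0, 1, 0, 0, -3], [0, 0, 1, 0, -7], [0, 0, 0, 1, -5]].

R = [[0, 0, 0, 0, 0], [1, 0, 0, 0, 0], [0, 1, 0, 0, -3], [0, 0, 1, 0, -7], [0, 0, 0, 1, -5]]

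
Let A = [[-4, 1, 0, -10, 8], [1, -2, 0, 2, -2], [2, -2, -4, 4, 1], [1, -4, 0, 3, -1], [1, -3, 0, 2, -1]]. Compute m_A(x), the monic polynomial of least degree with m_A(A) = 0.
m_A(x) = (x - 1)^2(x + 3)^2(x + 4)

The characteristic polynomial factors as (x - 1)^2(x + 3)^2(x + 4). The minimal polynomial is ∏(x - λ)^{k_λ} where k_λ is the size of the largest Jordan block at λ.

For λ = -4: rank(A + 4I) = 4, and the largest Jordan block has size 1 (the smallest k with rank((A + 4I)^k) = rank((A + 4I)^(k+1))).
For λ = -3: rank(A + 3I) = 4, and the largest Jordan block has size 2 (the smallest k with rank((A + 3I)^k) = rank((A + 3I)^(k+1))).
For λ = 1: rank(A - I) = 4, and the largest Jordan block has size 2 (the smallest k with rank((A - I)^k) = rank((A - I)^(k+1))).

So m_A(x) = (x - 1)^2(x + 3)^2(x + 4).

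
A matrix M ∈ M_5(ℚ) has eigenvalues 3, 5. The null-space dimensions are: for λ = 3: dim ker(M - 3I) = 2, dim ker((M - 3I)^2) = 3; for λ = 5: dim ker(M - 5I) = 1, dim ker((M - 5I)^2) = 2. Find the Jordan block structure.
λ = 3: successive nullity increments [2, 1] count blocks of size ≥ k; block sizes are [2, 1].
λ = 5: successive nullity increments [1, 1] count blocks of size ≥ k; block sizes are [2].

Jordan blocks: (3, 2), (3, 1), (5, 2)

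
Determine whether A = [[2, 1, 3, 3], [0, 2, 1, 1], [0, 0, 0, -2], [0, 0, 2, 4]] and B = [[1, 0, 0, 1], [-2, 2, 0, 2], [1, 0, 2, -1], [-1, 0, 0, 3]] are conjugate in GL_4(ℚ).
No.

Both have characteristic polynomial (x - 2)^4, but the minimal polynomial of A is (x - 2)^3 while the minimal polynomial of B is (x - 2)^2. The minimal polynomial is a similarity invariant, so A and B are not similar.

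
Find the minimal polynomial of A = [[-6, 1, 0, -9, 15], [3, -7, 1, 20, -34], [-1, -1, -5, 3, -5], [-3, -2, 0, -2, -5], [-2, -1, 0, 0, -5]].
The characteristic polynomial factors as (x + 5)^5. The minimal polynomial is ∏(x - λ)^{k_λ} where k_λ is the size of the largest Jordan block at λ.

For λ = -5: rank(A + 5I) = 3, and the largest Jordan block has size 3 (the smallest k with rank((A + 5I)^k) = rank((A + 5I)^(k+1))).

So m_A(x) = (x + 5)^3.

m_A(x) = (x + 5)^3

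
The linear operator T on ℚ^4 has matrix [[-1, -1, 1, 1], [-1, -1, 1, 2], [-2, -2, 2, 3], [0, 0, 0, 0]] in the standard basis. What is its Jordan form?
J = [[0, 1, 0, 0], [0, 0, 0, 0], [0, 0, 0, 1], [0, 0, 0, 0]]

The characteristic polynomial is det(xI - A) = x^4, so the eigenvalues are 0 (algebraic multiplicity 4).

For λ = 0: rank(A) = 2, rank(A^2) = 0. The eigenspace has dimension 4 - 2 = 2, so there are 2 Jordan blocks; the rank sequence gives block sizes [2, 2].

Assembling the blocks gives the Jordan form J above.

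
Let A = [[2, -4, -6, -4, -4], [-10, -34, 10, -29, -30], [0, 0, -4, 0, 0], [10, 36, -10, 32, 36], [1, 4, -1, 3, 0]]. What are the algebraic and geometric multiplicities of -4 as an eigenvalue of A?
The characteristic polynomial is (x - 4)^2(x + 4)^3, so the factor x + 4 appears with exponent 3: the algebraic multiplicity is 3.

rank(A + 4I) = 3, so the eigenspace has dimension 5 - 3 = 2: the geometric multiplicity is 2.

Since 2 < 3, A is not diagonalizable.

algebraic multiplicity 3, geometric multiplicity 2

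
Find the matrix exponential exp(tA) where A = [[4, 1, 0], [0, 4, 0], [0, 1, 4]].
e^{tA} = [[e^{4*t}, t*e^{4*t}, 0], [0, e^{4*t}, 0], [0, t*e^{4*t}, e^{4*t}]]

A has Jordan form J = [[4, 1, 0], [0, 4, 0], [0, 0, 4]] with A = PJP^{-1}, so e^{tA} = P e^{tJ} P^{-1}.

For a Jordan block J_k(λ), e^{tJ_k(λ)} = e^{λt} · (I + tN + t^2 N^2/2! + ... + t^{k-1} N^{k-1}/(k-1)!) where N is the nilpotent superdiagonal part.

Assembling the blocks and conjugating back gives the entries of e^{tA} as shown above.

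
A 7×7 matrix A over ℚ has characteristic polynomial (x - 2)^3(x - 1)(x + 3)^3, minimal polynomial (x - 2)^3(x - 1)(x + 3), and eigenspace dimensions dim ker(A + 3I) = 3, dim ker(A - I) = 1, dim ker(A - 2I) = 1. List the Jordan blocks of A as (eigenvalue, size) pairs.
λ = -3: algebraic multiplicity 3 (exponent in χ_A), largest block size 1 (exponent in m_A), 3 blocks (geometric multiplicity). These force block sizes [1, 1, 1].
λ = 1: algebraic multiplicity 1 (exponent in χ_A), largest block size 1 (exponent in m_A), 1 block (geometric multiplicity). This forces block sizes [1].
λ = 2: algebraic multiplicity 3 (exponent in χ_A), largest block size 3 (exponent in m_A), 1 block (geometric multiplicity). This forces block sizes [3].

Jordan blocks: (-3, 1), (-3, 1), (-3, 1), (1, 1), (2, 3)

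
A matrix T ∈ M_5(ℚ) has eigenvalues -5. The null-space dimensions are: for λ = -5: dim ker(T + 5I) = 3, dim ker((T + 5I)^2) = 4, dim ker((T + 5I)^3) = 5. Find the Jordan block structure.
λ = -5: successive nullity increments [3, 1, 1] count blocks of size ≥ k; block sizes are [3, 1, 1].

Jordan blocks: (-5, 3), (-5, 1), (-5, 1)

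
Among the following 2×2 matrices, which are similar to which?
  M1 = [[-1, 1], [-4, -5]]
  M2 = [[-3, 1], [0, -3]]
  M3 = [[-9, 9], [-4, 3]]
Characteristic polynomials: χ_{M1} = (x + 3)^2, χ_{M2} = (x + 3)^2, χ_{M3} = (x + 3)^2.

{M1, M2, M3}: invariant factors (x + 3)^2.

Matrices are similar if and only if their invariant-factor lists agree; the partition into similarity classes is {M1, M2, M3}.

1 class: {M1, M2, M3}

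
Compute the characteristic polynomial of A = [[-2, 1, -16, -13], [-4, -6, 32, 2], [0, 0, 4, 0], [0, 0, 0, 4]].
xI - A = [[x + 2, -1, 16, 13], [4, x + 6, -32, -2], [0, 0, x - 4, 0], [0, 0, 0, x - 4]].

Expanding det(xI - A) along the first row:
det(xI - A) = + (x + 2)·det([[x + 6, -32, -2], [0, x - 4, 0], [0, 0, x - 4]]) - (-1)·det([[4, -32, -2], [0, x - 4, 0], [0, 0, x - 4]]) + (16)·det([[4, x + 6, -2], [0, 0, 0], [0, 0, x - 4]]) - (13)·det([[4, x + 6, -32], [0, 0, x - 4], [0, 0, 0]]).

Evaluating gives χ_A(x) = x^4 - 32x^2 + 256 = (x - 4)^2(x + 4)^2.

χ_A(x) = (x - 4)^2(x + 4)^2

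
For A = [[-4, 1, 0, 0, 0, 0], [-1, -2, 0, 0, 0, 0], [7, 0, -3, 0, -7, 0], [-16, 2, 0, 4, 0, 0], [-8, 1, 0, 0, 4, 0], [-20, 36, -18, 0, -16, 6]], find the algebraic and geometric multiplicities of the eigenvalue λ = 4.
algebraic multiplicity 2, geometric multiplicity 2

The characteristic polynomial is (x - 6)(x - 4)^2(x + 3)^3, so the factor x - 4 appears with exponent 2: the algebraic multiplicity is 2.

rank(A - 4I) = 4, so the eigenspace has dimension 6 - 4 = 2: the geometric multiplicity is 2.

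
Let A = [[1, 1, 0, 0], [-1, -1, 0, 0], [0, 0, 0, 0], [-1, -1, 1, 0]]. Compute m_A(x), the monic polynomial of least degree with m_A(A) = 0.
m_A(x) = x^2

The characteristic polynomial factors as x^4. The minimal polynomial is ∏(x - λ)^{k_λ} where k_λ is the size of the largest Jordan block at λ.

For λ = 0: rank(A) = 2, and the largest Jordan block has size 2 (the smallest k with rank(A^k) = rank(A^(k+1))).

So m_A(x) = x^2.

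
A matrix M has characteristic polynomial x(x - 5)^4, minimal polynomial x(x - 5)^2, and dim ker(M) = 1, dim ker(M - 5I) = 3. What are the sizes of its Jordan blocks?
Jordan blocks: (0, 1), (5, 2), (5, 1), (5, 1)

λ = 0: algebraic multiplicity 1 (exponent in χ_M), largest block size 1 (exponent in m_M), 1 block (geometric multiplicity). This forces block sizes [1].
λ = 5: algebraic multiplicity 4 (exponent in χ_M), largest block size 2 (exponent in m_M), 3 blocks (geometric multiplicity). These force block sizes [2, 1, 1].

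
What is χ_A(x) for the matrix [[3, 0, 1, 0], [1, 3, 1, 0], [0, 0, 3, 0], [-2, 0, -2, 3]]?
xI - A = [[x - 3, 0, -1, 0], [-1, x - 3, -1, 0], [0, 0, x - 3, 0], [2, 0, 2, x - 3]].

Expanding det(xI - A) along the first row:
det(xI - A) = + (x - 3)·det([[x - 3, -1, 0], [0, x - 3, 0], [0, 2, x - 3]]) - (0)·det([[-1, -1, 0], [0, x - 3, 0], [2, 2, x - 3]]) + (-1)·det([[-1, x - 3, 0], [0, 0, 0], [2, 0, x - 3]]) - (0)·det([[-1, x - 3, -1], [0, 0, x - 3], [2, 0, 2]]).

Evaluating gives χ_A(x) = x^4 - 12x^3 + 54x^2 - 108x + 81 = (x - 3)^4.

χ_A(x) = (x - 3)^4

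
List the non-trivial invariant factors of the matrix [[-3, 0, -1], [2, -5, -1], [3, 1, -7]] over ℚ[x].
(x + 5)^3

The Jordan structure of A has elementary divisors (x + 5)^3. Arranging the block sizes at each eigenvalue in decreasing order and taking row products gives the invariant factors.

Invariant factors (smallest first, each dividing the next): (x + 5)^3.

Check: the last factor (x + 5)^3 is the minimal polynomial, and the product (x + 5)^3 is the characteristic polynomial.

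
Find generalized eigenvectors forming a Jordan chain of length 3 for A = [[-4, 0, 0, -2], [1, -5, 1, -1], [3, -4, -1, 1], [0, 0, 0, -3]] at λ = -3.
v_1 = [[-2, -1, 1, 1]]^T, v_2 = [[0, 0, 1, 0]]^T, v_3 = [[0, 1, 2, 0]]^T

We seek v_1 ∈ ker((A + 3I)^3) \ ker((A + 3I)^2), then set v_{i+1} = (A + 3I) v_i.

One such chain is v_1 = [[-2, -1, 1, 1]]^T, v_2 = [[0, 0, 1, 0]]^T, v_3 = [[0, 1, 2, 0]]^T. Check: (A + 3I) v_3 = [[0, 0, 0, 0]]^T = 0.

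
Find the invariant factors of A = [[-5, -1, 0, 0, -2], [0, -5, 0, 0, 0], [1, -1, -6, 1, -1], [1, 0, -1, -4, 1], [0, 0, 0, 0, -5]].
x + 5, (x + 5)^2, (x + 5)^2

The Jordan structure of A has elementary divisors (x + 5)^2, (x + 5)^2, (x + 5). Arranging the block sizes at each eigenvalue in decreasing order and taking row products gives the invariant factors.

Invariant factors (smallest first, each dividing the next): x + 5, (x + 5)^2, (x + 5)^2.

Check: the last factor (x + 5)^2 is the minimal polynomial, and the product (x + 5)^5 is the characteristic polynomial.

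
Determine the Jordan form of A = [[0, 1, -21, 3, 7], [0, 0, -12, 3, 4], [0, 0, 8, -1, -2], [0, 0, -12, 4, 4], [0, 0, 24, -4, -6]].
The characteristic polynomial is det(xI - A) = x^2(x - 2)^3, so the eigenvalues are 0 (algebraic multiplicity 2), 2 (algebraic multiplicity 3).

For λ = 0: rank(A) = 4, rank(A^2) = 3. The eigenspace has dimension 5 - 4 = 1, so there is 1 Jordan block; the rank sequence gives block sizes [2].

For λ = 2: rank(A - 2I) = 3, rank((A - 2I)^2) = 2. The eigenspace has dimension 5 - 3 = 2, so there are 2 Jordan blocks; the rank sequence gives block sizes [2, 1].

Assembling the blocks gives the Jordan form J above.

J = [[0, 1, 0, 0, 0], [0, 0, 0, 0, 0], [0, 0, 2, 1, 0], [0, 0, 0, 2, 0], [0, 0, 0, 0, 2]]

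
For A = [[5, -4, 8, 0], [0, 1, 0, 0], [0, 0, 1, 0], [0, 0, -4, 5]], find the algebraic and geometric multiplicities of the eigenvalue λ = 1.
The characteristic polynomial is (x - 5)^2(x - 1)^2, so the factor x - 1 appears with exponent 2: the algebraic multiplicity is 2.

rank(A - I) = 2, so the eigenspace has dimension 4 - 2 = 2: the geometric multiplicity is 2.

algebraic multiplicity 2, geometric multiplicity 2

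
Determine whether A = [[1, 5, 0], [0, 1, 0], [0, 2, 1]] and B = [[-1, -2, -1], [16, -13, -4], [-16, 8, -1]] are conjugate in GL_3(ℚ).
No.

trace(A) = 3 but trace(B) = -15. The trace is a similarity invariant, so A and B are not similar.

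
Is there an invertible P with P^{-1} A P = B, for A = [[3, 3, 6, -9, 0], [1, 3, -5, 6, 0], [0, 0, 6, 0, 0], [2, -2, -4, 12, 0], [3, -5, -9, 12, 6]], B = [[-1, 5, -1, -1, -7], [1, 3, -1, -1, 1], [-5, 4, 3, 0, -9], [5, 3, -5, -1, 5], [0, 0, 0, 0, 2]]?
trace(A) = 30 but trace(B) = 6. The trace is a similarity invariant, so A and B are not similar.

No.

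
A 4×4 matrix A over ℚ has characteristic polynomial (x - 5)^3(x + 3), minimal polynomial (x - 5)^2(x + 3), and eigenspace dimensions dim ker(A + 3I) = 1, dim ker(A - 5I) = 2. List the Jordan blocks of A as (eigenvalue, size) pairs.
Jordan blocks: (-3, 1), (5, 2), (5, 1)

λ = -3: algebraic multiplicity 1 (exponent in χ_A), largest block size 1 (exponent in m_A), 1 block (geometric multiplicity). This forces block sizes [1].
λ = 5: algebraic multiplicity 3 (exponent in χ_A), largest block size 2 (exponent in m_A), 2 blocks (geometric multiplicity). These force block sizes [2, 1].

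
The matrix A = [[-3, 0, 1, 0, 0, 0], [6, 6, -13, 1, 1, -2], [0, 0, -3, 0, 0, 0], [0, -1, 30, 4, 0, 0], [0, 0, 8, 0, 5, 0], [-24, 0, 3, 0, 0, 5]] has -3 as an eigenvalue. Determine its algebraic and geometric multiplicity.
The characteristic polynomial is (x - 5)^4(x + 3)^2, so the factor x + 3 appears with exponent 2: the algebraic multiplicity is 2.

rank(A + 3I) = 5, so the eigenspace has dimension 6 - 5 = 1: the geometric multiplicity is 1.

Since 1 < 2, A is not diagonalizable.

algebraic multiplicity 2, geometric multiplicity 1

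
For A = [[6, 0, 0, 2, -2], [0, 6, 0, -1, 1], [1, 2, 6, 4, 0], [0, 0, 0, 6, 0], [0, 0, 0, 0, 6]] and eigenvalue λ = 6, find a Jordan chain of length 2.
v_1 = [[0, -2, 1, 1, 0]]^T, v_2 = [[2, -1, 0, 0, 0]]^T

We seek v_1 ∈ ker((A - 6I)^2) \ ker(A - 6I), then set v_{i+1} = (A - 6I) v_i.

One such chain is v_1 = [[0, -2, 1, 1, 0]]^T, v_2 = [[2, -1, 0, 0, 0]]^T. Check: (A - 6I) v_2 = [[0, 0, 0, 0, 0]]^T = 0.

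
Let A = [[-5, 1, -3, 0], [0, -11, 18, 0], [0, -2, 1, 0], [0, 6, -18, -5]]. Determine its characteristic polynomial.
xI - A = [[x + 5, -1, 3, 0], [0, x + 11, -18, 0], [0, 2, x - 1, 0], [0, -6, 18, x + 5]].

Expanding det(xI - A) along the first row:
det(xI - A) = + (x + 5)·det([[x + 11, -18, 0], [2, x - 1, 0], [-6, 18, x + 5]]) - (-1)·det([[0, -18, 0], [0, x - 1, 0], [0, 18, x + 5]]) + (3)·det([[0, x + 11, 0], [0, 2, 0], [0, -6, x + 5]]) - (0)·det([[0, x + 11, -18], [0, 2, x - 1], [0, -6, 18]]).

Evaluating gives χ_A(x) = x^4 + 20x^3 + 150x^2 + 500x + 625 = (x + 5)^4.

χ_A(x) = (x + 5)^4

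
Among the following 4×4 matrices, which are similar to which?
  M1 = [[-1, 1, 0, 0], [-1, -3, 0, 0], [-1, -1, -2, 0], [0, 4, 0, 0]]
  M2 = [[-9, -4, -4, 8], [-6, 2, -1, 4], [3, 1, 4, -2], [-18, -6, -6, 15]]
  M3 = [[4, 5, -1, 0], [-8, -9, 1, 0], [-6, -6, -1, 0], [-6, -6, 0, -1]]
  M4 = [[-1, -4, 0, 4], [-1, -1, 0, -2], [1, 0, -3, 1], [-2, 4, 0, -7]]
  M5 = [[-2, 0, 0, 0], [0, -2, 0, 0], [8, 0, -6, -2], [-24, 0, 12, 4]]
Characteristic polynomials: χ_{M1} = x(x + 2)^3, χ_{M2} = (x - 3)^4, χ_{M3} = (x + 1)^3(x + 4), χ_{M4} = (x + 3)^4, χ_{M5} = x(x + 2)^3.

{M1}: invariant factors x + 2, x(x + 2)^2.

{M2}: invariant factors x - 3, (x - 3)^3.

{M3}: invariant factors x + 1, (x + 1)^2(x + 4).

{M4}: invariant factors (x + 3)^2, (x + 3)^2.

{M5}: invariant factors x + 2, x + 2, x(x + 2).

Matrices are similar if and only if their invariant-factor lists agree; the partition into similarity classes is {M1}, {M2}, {M3}, {M4}, {M5}.

5 classes: {M1}, {M2}, {M3}, {M4}, {M5}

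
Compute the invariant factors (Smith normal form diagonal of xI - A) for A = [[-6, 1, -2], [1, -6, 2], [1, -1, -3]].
x + 5, (x + 5)^2

The Jordan structure of A has elementary divisors (x + 5)^2, (x + 5). Arranging the block sizes at each eigenvalue in decreasing order and taking row products gives the invariant factors.

Invariant factors (smallest first, each dividing the next): x + 5, (x + 5)^2.

Check: the last factor (x + 5)^2 is the minimal polynomial, and the product (x + 5)^3 is the characteristic polynomial.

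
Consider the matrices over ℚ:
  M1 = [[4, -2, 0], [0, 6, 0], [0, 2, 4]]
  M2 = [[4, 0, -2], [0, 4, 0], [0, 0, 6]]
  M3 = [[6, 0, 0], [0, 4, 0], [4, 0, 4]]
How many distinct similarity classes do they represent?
1 class: {M1, M2, M3}

Characteristic polynomials: χ_{M1} = (x - 6)(x - 4)^2, χ_{M2} = (x - 6)(x - 4)^2, χ_{M3} = (x - 6)(x - 4)^2.

{M1, M2, M3}: invariant factors x - 4, (x - 6)(x - 4).

Matrices are similar if and only if their invariant-factor lists agree; the partition into similarity classes is {M1, M2, M3}.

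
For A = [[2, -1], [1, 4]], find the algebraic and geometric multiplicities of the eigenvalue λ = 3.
algebraic multiplicity 2, geometric multiplicity 1

The characteristic polynomial is (x - 3)^2, so the factor x - 3 appears with exponent 2: the algebraic multiplicity is 2.

rank(A - 3I) = 1, so the eigenspace has dimension 2 - 1 = 1: the geometric multiplicity is 1.

Since 1 < 2, A is not diagonalizable.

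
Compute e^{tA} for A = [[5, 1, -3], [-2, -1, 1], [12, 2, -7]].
e^{tA} = [[(-t^2 + 6*t + 1)*e^{-t}, t*e^{-t}, t*(t - 6)*e^{-t}/2], [-2*t*e^{-t}, e^{-t}, t*e^{-t}], [2*t*(6 - t)*e^{-t}, 2*t*e^{-t}, (t^2 - 6*t + 1)*e^{-t}]]

A has Jordan form J = [[-1, 1, 0], [0, -1, 1], [0, 0, -1]] with A = PJP^{-1}, so e^{tA} = P e^{tJ} P^{-1}.

For a Jordan block J_k(λ), e^{tJ_k(λ)} = e^{λt} · (I + tN + t^2 N^2/2! + ... + t^{k-1} N^{k-1}/(k-1)!) where N is the nilpotent superdiagonal part.

Assembling the blocks and conjugating back gives the entries of e^{tA} as shown above.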